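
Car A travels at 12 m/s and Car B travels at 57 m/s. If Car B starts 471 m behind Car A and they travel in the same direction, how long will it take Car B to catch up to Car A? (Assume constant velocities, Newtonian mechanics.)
Relative speed: v_rel = 57 - 12 = 45 m/s
Time to catch: t = d₀/v_rel = 471/45 = 10.47 s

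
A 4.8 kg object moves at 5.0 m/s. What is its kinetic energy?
KE = ½mv² = ½×4.8×5.0² = 60.0 J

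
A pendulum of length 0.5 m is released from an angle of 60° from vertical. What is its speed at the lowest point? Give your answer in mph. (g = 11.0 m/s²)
h = L(1 − cosθ) = 0.5×(1 − cos60°) = 0.25 m
v = √(2gh) = √(2×11.0×0.25) = 2.345 m/s = 5.246 mph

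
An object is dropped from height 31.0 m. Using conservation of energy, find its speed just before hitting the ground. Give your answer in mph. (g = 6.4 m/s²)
mgh = ½mv² → v = √(2gh) = √(2×6.4×31) = 19.92 m/s = 44.56 mph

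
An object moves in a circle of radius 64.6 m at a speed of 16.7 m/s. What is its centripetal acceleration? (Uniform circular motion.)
a_c = v²/r = 16.7²/64.6 = 278.89/64.6 = 4.32 m/s²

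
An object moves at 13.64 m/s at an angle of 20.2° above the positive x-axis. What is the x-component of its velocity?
vₓ = v cos(θ) = 13.64 × cos(20.2°) = 12.8 m/s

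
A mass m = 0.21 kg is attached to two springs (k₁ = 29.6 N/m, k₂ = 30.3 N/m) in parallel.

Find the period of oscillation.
k_eq = k₁+k₂ = 59.9 N/m
T = 2π√(m/k_eq) = 2π√(0.21/59.9) = 0.372 s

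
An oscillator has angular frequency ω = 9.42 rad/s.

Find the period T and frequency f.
T = 2π/ω = 2π/9.42 = 0.667 s; f = ω/2π = 1.499 Hz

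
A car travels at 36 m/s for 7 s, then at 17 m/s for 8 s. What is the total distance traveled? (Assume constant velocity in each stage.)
d₁ = v₁t₁ = 36 × 7 = 252 m
d₂ = v₂t₂ = 17 × 8 = 136 m
d_total = 252 + 136 = 388 m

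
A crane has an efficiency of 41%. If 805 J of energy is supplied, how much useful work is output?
W_out = η × W_in = 0.41 × 805 = 330.05 J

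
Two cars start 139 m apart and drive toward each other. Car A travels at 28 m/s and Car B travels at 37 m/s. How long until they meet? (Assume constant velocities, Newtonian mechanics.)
Combined speed: v_combined = 28 + 37 = 65 m/s
Time to meet: t = d/65 = 139/65 = 2.14 s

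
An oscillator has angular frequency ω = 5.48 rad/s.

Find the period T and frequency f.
T = 2π/ω = 2π/5.48 = 1.147 s; f = ω/2π = 0.8722 Hz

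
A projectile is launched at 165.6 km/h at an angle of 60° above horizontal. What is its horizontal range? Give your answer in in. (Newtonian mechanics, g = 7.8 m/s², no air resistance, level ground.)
R = v₀² sin(2θ) / g (with unit conversion) = 9249.0 in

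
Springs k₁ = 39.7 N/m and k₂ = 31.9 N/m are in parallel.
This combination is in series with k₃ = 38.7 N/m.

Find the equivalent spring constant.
k₁₂ = k₁ + k₂ = 71.6 N/m (parallel)
1/k_eq = 1/k₁₂ + 1/k₃ → k_eq = 25.12 N/m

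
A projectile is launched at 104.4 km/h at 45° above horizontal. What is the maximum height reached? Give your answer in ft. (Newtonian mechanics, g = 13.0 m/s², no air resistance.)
H = v₀²sin²(θ)/(2g) (with unit conversion) = 53.06 ft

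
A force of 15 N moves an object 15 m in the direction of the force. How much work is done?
W = Fd = 15×15 = 225.0 J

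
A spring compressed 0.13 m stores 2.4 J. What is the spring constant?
PE = ½kx² → k = 2PE/x² = 2×2.4/0.13² = 284.0 N/m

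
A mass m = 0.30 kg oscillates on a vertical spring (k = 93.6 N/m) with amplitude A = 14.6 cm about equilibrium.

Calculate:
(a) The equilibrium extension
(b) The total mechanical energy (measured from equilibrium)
x_eq = mg/k = 0.3×9.81/93.6 = 0.03144 m = 3.144 cm
E = ½kA² = ½×93.6×(0.146)² = 0.9976 J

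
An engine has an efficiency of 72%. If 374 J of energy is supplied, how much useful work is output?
W_out = η × W_in = 0.72 × 374 = 269.28 J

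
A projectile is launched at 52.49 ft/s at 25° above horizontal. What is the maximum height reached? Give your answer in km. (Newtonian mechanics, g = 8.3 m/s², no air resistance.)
H = v₀²sin²(θ)/(2g) (with unit conversion) = 0.002754 km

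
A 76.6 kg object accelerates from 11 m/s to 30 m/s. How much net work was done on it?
W_net = ΔKE = ½m(v₂² − v₁²) = ½×76.6×(30² − 11²) = 29835.7 J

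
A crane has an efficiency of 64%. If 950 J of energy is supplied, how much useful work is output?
W_out = η × W_in = 0.64 × 950 = 608.0 J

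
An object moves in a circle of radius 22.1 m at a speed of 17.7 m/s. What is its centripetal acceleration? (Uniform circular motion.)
a_c = v²/r = 17.7²/22.1 = 313.29/22.1 = 14.18 m/s²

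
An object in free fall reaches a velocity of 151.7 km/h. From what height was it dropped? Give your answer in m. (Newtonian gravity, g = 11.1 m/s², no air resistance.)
h = v²/(2g) (with unit conversion) = 79.99 m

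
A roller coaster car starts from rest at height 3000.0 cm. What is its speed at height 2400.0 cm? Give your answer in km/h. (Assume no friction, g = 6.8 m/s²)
mgh₁ = ½mv₂² + mgh₂ → v₂ = √(2g(h₁−h₂)) = √(2×6.8×(30−24)) = 9.033 m/s = 32.52 km/h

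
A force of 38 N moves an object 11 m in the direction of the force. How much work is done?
W = Fd = 38×11 = 418.0 J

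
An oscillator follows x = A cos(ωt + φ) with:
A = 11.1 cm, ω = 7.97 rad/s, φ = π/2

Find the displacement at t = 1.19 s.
x = A cos(ωt + φ) = 11.1×cos(7.97×1.19 + π/2) = 0.6603 cm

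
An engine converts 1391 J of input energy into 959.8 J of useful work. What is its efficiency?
η = W_out/W_in = 959.8/1391 = 0.69 = 69.0%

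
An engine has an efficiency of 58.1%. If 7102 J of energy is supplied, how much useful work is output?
W_out = η × W_in = 0.581 × 7102 = 4126.3 J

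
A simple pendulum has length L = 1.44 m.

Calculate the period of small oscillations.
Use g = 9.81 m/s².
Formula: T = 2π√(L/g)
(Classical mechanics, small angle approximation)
T = 2π√(L/g) = 2π√(1.44/9.81) = 2.407 s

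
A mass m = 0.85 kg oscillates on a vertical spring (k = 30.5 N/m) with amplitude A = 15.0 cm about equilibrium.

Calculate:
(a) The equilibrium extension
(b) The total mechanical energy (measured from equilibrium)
x_eq = mg/k = 0.85×9.81/30.5 = 0.2734 m = 27.34 cm
E = ½kA² = ½×30.5×(0.15)² = 0.3431 J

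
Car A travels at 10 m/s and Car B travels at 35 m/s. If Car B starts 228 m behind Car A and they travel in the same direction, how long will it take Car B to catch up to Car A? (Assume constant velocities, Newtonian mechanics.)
Relative speed: v_rel = 35 - 10 = 25 m/s
Time to catch: t = d₀/v_rel = 228/25 = 9.12 s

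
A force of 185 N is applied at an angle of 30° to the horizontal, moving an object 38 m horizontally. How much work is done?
W = Fd cosθ = 185×38×cos(30°) = 6088.2 J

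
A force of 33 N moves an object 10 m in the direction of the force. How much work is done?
W = Fd = 33×10 = 330.0 J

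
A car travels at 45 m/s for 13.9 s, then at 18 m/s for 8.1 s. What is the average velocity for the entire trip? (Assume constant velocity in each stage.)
d₁ = v₁t₁ = 45 × 13.9 = 625.5 m
d₂ = v₂t₂ = 18 × 8.1 = 145.8 m
d_total = 771.3 m, t_total = 22 s
v_avg = d_total/t_total = 771.3/22 = 35.06 m/s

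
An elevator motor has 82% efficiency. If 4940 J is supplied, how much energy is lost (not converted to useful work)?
W_out = η × W_in = 0.82×4940 = 4050.8 J
W_lost = W_in − W_out = 4940 − 4050.8 = 889.2 J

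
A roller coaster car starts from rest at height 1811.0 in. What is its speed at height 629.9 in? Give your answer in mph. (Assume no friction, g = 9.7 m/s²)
mgh₁ = ½mv₂² + mgh₂ → v₂ = √(2g(h₁−h₂)) = √(2×9.7×(46−16)) = 24.12 m/s = 53.97 mph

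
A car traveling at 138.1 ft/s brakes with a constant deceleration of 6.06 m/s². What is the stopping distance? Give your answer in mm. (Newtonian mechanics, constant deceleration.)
d = v₀² / (2a) (with unit conversion) = 146200.0 mm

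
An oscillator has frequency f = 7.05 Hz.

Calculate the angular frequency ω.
ω = 2πf = 2π×7.05 = 44.3 rad/s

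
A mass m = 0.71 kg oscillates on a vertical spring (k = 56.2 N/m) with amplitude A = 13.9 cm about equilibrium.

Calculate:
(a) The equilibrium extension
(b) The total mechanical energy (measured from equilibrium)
x_eq = mg/k = 0.71×9.81/56.2 = 0.1239 m = 12.39 cm
E = ½kA² = ½×56.2×(0.139)² = 0.5429 J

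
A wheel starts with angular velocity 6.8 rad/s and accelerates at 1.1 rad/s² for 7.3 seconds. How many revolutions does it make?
θ = ω₀t + ½αt² = 6.8×7.3 + ½×1.1×7.3² = 78.95 rad
Revolutions = θ/(2π) = 78.95/(2π) = 12.57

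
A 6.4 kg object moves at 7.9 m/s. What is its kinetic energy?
KE = ½mv² = ½×6.4×7.9² = 199.712 J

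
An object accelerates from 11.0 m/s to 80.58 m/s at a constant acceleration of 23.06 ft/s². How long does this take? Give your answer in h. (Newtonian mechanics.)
t = (v - v₀)/a (with unit conversion) = 0.00275 h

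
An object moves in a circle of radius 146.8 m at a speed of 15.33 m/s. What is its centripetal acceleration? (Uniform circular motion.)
a_c = v²/r = 15.33²/146.8 = 235.009/146.8 = 1.6 m/s²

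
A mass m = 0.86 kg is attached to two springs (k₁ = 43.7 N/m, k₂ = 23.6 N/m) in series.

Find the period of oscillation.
k_eq = k₁k₂/(k₁+k₂) = 15.32 N/m
T = 2π√(m/k_eq) = 2π√(0.86/15.32) = 1.488 s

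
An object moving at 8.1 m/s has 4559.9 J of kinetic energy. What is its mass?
KE = ½mv² → m = 2KE/v² = 2×4559.9/8.1² = 139.0 kg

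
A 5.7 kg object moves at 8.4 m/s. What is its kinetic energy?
KE = ½mv² = ½×5.7×8.4² = 201.096 J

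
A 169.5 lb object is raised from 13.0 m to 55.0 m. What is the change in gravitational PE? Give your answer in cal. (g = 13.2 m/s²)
ΔPE = mg(h₂ − h₁) = 76.88 kg × 13.2 m/s² × (55 − 13) m = 4.262e+04 J = 10190.0 cal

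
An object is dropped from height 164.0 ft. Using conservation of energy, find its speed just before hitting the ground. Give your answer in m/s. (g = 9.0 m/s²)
mgh = ½mv² → v = √(2gh) = √(2×9.0×49.99) = 30 m/s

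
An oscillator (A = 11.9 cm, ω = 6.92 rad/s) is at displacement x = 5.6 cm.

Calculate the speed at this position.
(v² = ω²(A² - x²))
v = ω√(A² − x²) = 6.92×√(0.119² − 0.056²) = 0.7266 m/s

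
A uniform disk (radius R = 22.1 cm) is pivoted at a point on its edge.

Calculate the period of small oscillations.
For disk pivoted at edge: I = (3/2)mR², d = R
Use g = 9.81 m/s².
I/m = (3/2)R² = 0.07326 m²; d = R = 0.221 m
T = 2π√((3/2)R²/(gR)) = 2π√(3R/(2g)) = 1.155 s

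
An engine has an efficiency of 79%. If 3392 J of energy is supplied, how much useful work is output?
W_out = η × W_in = 0.79 × 3392 = 2679.7 J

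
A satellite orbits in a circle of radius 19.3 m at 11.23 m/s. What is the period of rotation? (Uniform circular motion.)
T = 2πr/v = 2π×19.3/11.23 = 10.8 s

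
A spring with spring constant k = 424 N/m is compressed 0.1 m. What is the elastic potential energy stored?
PE = ½kx² = ½×424×0.1² = 2.12 J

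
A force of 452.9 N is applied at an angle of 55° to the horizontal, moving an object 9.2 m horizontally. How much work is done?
W = Fd cosθ = 452.9×9.2×cos(55°) = 2389.9 J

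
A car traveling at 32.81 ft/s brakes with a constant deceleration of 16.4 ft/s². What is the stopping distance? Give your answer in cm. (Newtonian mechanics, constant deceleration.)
d = v₀² / (2a) (with unit conversion) = 1000.0 cm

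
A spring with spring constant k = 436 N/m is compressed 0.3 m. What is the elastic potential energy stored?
PE = ½kx² = ½×436×0.3² = 19.62 J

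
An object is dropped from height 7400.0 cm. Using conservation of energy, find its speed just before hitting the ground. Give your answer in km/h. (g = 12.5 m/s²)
mgh = ½mv² → v = √(2gh) = √(2×12.5×74) = 43.01 m/s = 154.8 km/h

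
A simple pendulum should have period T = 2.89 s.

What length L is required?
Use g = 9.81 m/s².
T = 2π√(L/g) → L = g(T/2π)² = 9.81×(2.89/2π)² = 2.075 m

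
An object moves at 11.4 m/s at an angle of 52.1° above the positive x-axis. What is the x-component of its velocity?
vₓ = v cos(θ) = 11.4 × cos(52.1°) = 7.0 m/s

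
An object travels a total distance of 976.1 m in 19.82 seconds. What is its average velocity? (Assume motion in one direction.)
v_avg = Δd / Δt = 976.1 / 19.82 = 49.25 m/s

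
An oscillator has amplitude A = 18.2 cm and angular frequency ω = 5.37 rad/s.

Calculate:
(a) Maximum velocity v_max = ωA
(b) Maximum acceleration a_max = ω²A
v_max = ωA = 5.37×0.182 = 0.9773 m/s
a_max = ω²A = 5.37²×0.182 = 5.248 m/s²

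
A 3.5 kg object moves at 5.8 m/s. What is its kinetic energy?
KE = ½mv² = ½×3.5×5.8² = 58.87 J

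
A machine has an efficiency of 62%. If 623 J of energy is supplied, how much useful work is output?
W_out = η × W_in = 0.62 × 623 = 386.26 J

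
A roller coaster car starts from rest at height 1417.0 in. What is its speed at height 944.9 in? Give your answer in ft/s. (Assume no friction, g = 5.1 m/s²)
mgh₁ = ½mv₂² + mgh₂ → v₂ = √(2g(h₁−h₂)) = √(2×5.1×(35.99−24)) = 11.06 m/s = 36.28 ft/s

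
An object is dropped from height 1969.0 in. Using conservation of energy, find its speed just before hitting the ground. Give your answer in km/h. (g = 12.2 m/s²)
mgh = ½mv² → v = √(2gh) = √(2×12.2×50.01) = 34.93 m/s = 125.8 km/h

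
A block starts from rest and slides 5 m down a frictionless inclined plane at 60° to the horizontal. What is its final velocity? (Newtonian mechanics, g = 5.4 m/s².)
a = g sin(θ) = 5.4 × sin(60°) = 4.68 m/s²
v = √(2ad) = √(2 × 4.68 × 5) = 6.84 m/s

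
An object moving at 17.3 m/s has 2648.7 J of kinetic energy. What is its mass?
KE = ½mv² → m = 2KE/v² = 2×2648.7/17.3² = 17.7 kg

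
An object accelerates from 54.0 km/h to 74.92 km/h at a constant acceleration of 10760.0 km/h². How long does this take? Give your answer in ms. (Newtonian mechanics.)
t = (v - v₀)/a (with unit conversion) = 6999.0 ms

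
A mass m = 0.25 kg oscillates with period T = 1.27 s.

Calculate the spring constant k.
T = 2π√(m/k) → k = m(2π/T)² = 0.25×(2π/1.27)² = 6.119 N/m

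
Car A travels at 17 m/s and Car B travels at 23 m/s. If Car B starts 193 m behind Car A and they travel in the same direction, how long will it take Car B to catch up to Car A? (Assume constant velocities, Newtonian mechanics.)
Relative speed: v_rel = 23 - 17 = 6 m/s
Time to catch: t = d₀/v_rel = 193/6 = 32.17 s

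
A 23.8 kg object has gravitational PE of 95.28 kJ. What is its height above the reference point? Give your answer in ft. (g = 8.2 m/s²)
PE = mgh → h = PE/(mg) = 9.528e+04 J / (23.8 kg × 8.2 m/s²) = 488.2 m = 1602.0 ft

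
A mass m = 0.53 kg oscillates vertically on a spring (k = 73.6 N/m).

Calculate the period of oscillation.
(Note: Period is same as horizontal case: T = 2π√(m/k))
T = 2π√(m/k) = 2π√(0.53/73.6) = 0.5332 s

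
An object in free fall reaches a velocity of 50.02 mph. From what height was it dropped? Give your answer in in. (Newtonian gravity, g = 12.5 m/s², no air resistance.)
h = v²/(2g) (with unit conversion) = 787.4 in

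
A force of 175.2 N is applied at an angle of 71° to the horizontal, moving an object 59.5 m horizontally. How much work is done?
W = Fd cosθ = 175.2×59.5×cos(71°) = 3393.9 J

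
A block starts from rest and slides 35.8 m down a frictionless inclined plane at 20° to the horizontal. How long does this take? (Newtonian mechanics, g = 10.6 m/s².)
a = g sin(θ) = 10.6 × sin(20°) = 3.63 m/s²
t = √(2d/a) = √(2 × 35.8 / 3.63) = 4.44 s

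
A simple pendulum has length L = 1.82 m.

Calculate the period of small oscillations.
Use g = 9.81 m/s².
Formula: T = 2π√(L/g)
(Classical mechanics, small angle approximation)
T = 2π√(L/g) = 2π√(1.82/9.81) = 2.706 s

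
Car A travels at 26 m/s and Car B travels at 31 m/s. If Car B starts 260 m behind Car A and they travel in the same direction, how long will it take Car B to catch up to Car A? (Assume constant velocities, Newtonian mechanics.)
Relative speed: v_rel = 31 - 26 = 5 m/s
Time to catch: t = d₀/v_rel = 260/5 = 52.0 s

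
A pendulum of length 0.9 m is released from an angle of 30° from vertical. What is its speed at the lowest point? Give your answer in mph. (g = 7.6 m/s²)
h = L(1 − cosθ) = 0.9×(1 − cos30°) = 0.1206 m
v = √(2gh) = √(2×7.6×0.1206) = 1.354 m/s = 3.028 mph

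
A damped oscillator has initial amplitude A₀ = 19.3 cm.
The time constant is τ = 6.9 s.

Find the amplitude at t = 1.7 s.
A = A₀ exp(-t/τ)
A = A₀ exp(−t/τ) = 19.3×exp(−1.7/6.9) = 15.09 cm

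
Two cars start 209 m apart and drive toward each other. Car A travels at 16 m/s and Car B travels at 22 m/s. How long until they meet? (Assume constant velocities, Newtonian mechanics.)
Combined speed: v_combined = 16 + 22 = 38 m/s
Time to meet: t = d/38 = 209/38 = 5.5 s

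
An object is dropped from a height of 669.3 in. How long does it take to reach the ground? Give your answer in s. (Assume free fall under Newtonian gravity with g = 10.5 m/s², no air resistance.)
t = √(2h/g) (with unit conversion) = 1.799 s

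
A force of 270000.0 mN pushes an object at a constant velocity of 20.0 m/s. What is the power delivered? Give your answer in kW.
P = Fv = 270 N × 20 m/s = 5400 W = 5.4 kW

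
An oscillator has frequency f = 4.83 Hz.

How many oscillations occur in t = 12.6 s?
n = f×t = 4.83×12.6 = 60.86 oscillations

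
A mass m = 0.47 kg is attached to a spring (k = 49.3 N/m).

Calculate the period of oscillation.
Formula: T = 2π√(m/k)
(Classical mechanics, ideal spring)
T = 2π√(m/k) = 2π√(0.47/49.3) = 0.6135 s; f = 1/T = 1.63 Hz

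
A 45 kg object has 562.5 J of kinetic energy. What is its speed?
KE = ½mv² → v = √(2KE/m) = √(2×562.5/45) = 5.0 m/s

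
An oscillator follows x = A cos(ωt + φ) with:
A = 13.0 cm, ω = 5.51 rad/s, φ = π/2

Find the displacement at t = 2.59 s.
x = A cos(ωt + φ) = 13.0×cos(5.51×2.59 + π/2) = -12.88 cm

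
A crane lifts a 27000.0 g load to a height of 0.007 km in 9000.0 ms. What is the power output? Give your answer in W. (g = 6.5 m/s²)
W = mgh = 27×6.5×7 = 1228 J
P = W/t = 1228/9 = 136.5 W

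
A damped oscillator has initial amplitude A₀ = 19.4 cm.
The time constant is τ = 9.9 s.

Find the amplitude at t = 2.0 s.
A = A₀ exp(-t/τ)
A = A₀ exp(−t/τ) = 19.4×exp(−2.0/9.9) = 15.85 cm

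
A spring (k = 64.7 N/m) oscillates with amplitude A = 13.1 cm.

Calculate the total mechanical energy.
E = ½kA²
E = ½kA² = ½×64.7×(0.131)² = 0.5552 J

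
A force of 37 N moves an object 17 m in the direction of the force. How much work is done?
W = Fd = 37×17 = 629.0 J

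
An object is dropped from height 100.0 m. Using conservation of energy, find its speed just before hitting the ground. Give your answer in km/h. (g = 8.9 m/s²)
mgh = ½mv² → v = √(2gh) = √(2×8.9×100) = 42.19 m/s = 151.9 km/h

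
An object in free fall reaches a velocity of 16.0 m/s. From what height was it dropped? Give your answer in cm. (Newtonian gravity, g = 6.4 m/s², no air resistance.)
h = v²/(2g) (with unit conversion) = 2000.0 cm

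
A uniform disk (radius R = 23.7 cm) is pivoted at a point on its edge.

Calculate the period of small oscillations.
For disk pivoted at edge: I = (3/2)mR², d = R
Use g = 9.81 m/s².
I/m = (3/2)R² = 0.08425 m²; d = R = 0.237 m
T = 2π√((3/2)R²/(gR)) = 2π√(3R/(2g)) = 1.196 s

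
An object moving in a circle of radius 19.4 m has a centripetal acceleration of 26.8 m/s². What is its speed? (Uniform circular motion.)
v = √(a_c × r) = √(26.8 × 19.4) = 22.8 m/s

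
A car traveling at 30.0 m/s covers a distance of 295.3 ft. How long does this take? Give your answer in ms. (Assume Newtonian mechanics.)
t = d/v (with unit conversion) = 3000.0 ms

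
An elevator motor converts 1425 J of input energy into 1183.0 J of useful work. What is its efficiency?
η = W_out/W_in = 1183.0/1425 = 0.8302 = 83.02%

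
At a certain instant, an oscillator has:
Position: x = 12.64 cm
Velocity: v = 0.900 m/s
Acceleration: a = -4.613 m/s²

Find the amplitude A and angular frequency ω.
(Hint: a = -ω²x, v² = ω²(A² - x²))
a = −ω²x → ω = √(|a|/x) = √(4.613/0.1264) = 6.041 rad/s
v² = ω²(A² − x²) → A = √(x² + v²/ω²) = √(0.1264² + 0.9²/6.041²) = 0.1954 m = 19.54 cm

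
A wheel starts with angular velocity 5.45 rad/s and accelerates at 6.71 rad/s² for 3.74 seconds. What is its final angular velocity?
ω = ω₀ + αt = 5.45 + 6.71 × 3.74 = 30.55 rad/s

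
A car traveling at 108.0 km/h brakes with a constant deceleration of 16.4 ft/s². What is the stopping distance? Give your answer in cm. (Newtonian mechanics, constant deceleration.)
d = v₀² / (2a) (with unit conversion) = 9002.0 cm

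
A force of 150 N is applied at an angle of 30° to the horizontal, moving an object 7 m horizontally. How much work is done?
W = Fd cosθ = 150×7×cos(30°) = 909.33 J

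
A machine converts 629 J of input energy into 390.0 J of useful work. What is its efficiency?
η = W_out/W_in = 390.0/629 = 0.62 = 62.0%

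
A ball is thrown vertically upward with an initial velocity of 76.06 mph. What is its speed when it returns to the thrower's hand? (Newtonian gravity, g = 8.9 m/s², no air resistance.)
By conservation of energy, the ball returns at the same speed = 76.06 mph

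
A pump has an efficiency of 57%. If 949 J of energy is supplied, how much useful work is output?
W_out = η × W_in = 0.57 × 949 = 540.93 J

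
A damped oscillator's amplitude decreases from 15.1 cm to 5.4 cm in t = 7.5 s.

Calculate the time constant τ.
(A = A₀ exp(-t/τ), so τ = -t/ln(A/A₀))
A/A₀ = 5.4/15.1 = 0.3576; ln(A/A₀) = -1.028
τ = −t/ln(A/A₀) = −7.5/-1.028 = 7.294 s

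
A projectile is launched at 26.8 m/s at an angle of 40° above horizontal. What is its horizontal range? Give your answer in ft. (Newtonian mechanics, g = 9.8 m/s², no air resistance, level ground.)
R = v₀² sin(2θ) / g (with unit conversion) = 236.8 ft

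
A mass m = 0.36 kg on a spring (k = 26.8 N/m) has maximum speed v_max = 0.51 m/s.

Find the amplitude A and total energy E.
½mv²_max = ½kA² → A = v_max√(m/k) = 0.51×√(0.36/26.8) = 0.05911 m = 5.911 cm
E = ½mv²_max = ½×0.36×0.51² = 0.04682 J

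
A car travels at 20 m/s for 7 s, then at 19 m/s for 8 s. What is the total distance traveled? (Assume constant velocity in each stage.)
d₁ = v₁t₁ = 20 × 7 = 140 m
d₂ = v₂t₂ = 19 × 8 = 152 m
d_total = 140 + 152 = 292 m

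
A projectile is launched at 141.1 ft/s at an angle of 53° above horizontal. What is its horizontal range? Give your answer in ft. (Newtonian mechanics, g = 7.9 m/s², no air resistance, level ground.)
R = v₀² sin(2θ) / g (with unit conversion) = 738.4 ft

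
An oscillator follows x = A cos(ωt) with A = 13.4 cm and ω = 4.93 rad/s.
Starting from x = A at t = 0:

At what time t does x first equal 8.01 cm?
cos(ωt) = x/A = 8.01/13.4 = 0.5978
ωt = arccos(0.5978) = 0.9301 rad
t = 0.9301/4.93 = 0.1887 s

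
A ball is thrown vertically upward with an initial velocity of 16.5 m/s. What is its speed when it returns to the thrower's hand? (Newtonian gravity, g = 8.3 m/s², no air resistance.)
By conservation of energy, the ball returns at the same speed = 16.5 m/s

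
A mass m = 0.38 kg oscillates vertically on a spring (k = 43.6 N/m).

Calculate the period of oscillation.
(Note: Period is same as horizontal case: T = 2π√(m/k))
T = 2π√(m/k) = 2π√(0.38/43.6) = 0.5866 s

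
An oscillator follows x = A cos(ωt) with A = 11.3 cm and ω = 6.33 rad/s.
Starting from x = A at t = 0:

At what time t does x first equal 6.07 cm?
cos(ωt) = x/A = 6.07/11.3 = 0.5372
ωt = arccos(0.5372) = 1.004 rad
t = 1.004/6.33 = 0.1586 s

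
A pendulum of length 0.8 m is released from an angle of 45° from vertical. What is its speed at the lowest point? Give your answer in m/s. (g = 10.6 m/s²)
h = L(1 − cosθ) = 0.8×(1 − cos45°) = 0.2343 m
v = √(2gh) = √(2×10.6×0.2343) = 2.229 m/s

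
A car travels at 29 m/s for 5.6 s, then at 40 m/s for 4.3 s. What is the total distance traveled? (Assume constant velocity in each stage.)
d₁ = v₁t₁ = 29 × 5.6 = 162.4 m
d₂ = v₂t₂ = 40 × 4.3 = 172 m
d_total = 162.4 + 172 = 334.4 m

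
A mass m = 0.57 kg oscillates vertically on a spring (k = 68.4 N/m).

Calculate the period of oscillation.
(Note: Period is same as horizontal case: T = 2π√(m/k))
T = 2π√(m/k) = 2π√(0.57/68.4) = 0.5736 s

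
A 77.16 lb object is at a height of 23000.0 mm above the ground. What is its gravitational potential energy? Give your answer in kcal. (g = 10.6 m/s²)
PE = mgh = 35 kg × 10.6 m/s² × 23 m = 8533 J = 2.039 kcal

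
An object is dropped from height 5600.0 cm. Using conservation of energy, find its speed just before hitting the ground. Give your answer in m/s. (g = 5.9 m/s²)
mgh = ½mv² → v = √(2gh) = √(2×5.9×56) = 25.71 m/s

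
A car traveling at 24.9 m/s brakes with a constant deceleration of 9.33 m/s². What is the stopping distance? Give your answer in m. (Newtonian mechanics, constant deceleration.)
d = v₀² / (2a) = 33.23 m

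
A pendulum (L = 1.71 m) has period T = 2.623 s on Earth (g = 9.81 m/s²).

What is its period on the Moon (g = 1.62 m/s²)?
T = 2π√(L/g), so T_moon/T_earth = √(g_earth/g_moon)
T_moon = 2π√(1.71/1.62) = 6.455 s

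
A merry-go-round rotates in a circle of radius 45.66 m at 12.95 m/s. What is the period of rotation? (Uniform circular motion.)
T = 2πr/v = 2π×45.66/12.95 = 22.15 s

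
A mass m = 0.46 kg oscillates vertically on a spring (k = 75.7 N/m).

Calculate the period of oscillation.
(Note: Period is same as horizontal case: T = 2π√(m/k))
T = 2π√(m/k) = 2π√(0.46/75.7) = 0.4898 s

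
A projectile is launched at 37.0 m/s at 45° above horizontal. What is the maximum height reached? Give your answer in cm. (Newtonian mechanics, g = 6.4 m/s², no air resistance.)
H = v₀²sin²(θ)/(2g) (with unit conversion) = 5348.0 cm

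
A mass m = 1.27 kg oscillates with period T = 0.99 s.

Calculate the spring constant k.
T = 2π√(m/k) → k = m(2π/T)² = 1.27×(2π/0.99)² = 51.16 N/m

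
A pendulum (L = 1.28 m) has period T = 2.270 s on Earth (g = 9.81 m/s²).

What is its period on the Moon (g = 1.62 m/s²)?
T = 2π√(L/g), so T_moon/T_earth = √(g_earth/g_moon)
T_moon = 2π√(1.28/1.62) = 5.585 s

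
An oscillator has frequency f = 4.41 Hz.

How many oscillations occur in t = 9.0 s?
n = f×t = 4.41×9.0 = 39.69 oscillations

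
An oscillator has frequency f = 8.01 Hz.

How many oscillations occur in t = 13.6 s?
n = f×t = 8.01×13.6 = 108.9 oscillations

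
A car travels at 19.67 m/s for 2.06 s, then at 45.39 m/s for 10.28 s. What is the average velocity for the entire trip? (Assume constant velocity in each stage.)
d₁ = v₁t₁ = 19.67 × 2.06 = 40.5202 m
d₂ = v₂t₂ = 45.39 × 10.28 = 466.609 m
d_total = 507.13 m, t_total = 12.34 s
v_avg = d_total/t_total = 507.13/12.34 = 41.1 m/s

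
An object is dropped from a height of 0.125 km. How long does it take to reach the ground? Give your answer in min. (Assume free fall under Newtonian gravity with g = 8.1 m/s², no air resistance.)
t = √(2h/g) (with unit conversion) = 0.09259 min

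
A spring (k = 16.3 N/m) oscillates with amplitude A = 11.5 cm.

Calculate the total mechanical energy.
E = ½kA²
E = ½kA² = ½×16.3×(0.115)² = 0.1078 J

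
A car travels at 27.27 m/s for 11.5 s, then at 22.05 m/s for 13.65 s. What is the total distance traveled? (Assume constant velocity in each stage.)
d₁ = v₁t₁ = 27.27 × 11.5 = 313.605 m
d₂ = v₂t₂ = 22.05 × 13.65 = 300.983 m
d_total = 313.605 + 300.983 = 614.59 m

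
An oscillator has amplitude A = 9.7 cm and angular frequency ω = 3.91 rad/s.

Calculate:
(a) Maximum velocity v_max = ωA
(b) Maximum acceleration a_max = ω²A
v_max = ωA = 3.91×0.097 = 0.3793 m/s
a_max = ω²A = 3.91²×0.097 = 1.483 m/s²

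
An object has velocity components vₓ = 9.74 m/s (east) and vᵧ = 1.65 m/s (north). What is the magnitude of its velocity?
|v| = √(vₓ² + vᵧ²) = √(9.74² + 1.65²) = √(97.5901) = 9.88 m/s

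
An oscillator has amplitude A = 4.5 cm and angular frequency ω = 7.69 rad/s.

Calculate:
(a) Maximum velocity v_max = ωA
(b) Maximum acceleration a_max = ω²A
v_max = ωA = 7.69×0.045 = 0.3461 m/s
a_max = ω²A = 7.69²×0.045 = 2.661 m/s²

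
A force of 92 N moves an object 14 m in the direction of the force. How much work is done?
W = Fd = 92×14 = 1288.0 J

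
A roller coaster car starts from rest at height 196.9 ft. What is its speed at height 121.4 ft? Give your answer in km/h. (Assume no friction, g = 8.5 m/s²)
mgh₁ = ½mv₂² + mgh₂ → v₂ = √(2g(h₁−h₂)) = √(2×8.5×(60.02−37)) = 19.78 m/s = 71.2 km/h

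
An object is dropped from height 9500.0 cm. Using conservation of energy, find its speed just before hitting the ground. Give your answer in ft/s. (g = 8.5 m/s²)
mgh = ½mv² → v = √(2gh) = √(2×8.5×95) = 40.19 m/s = 131.8 ft/s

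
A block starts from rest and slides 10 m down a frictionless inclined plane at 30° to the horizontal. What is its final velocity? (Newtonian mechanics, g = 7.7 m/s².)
a = g sin(θ) = 7.7 × sin(30°) = 3.85 m/s²
v = √(2ad) = √(2 × 3.85 × 10) = 8.77 m/s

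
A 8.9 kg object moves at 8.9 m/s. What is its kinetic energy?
KE = ½mv² = ½×8.9×8.9² = 352.4845 J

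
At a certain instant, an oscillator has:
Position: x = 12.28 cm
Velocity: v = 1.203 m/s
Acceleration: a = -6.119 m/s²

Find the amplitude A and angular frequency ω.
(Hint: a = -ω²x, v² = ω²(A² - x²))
a = −ω²x → ω = √(|a|/x) = √(6.119/0.1228) = 7.059 rad/s
v² = ω²(A² − x²) → A = √(x² + v²/ω²) = √(0.1228² + 1.203²/7.059²) = 0.2101 m = 21.01 cm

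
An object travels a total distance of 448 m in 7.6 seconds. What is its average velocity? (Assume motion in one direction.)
v_avg = Δd / Δt = 448 / 7.6 = 58.95 m/s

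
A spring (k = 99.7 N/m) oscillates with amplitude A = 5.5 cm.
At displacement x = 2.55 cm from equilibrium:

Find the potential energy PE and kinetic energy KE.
E_total = ½kA² = ½×99.7×(0.055)² = 0.1508 J
PE = ½kx² = ½×99.7×(0.0255)² = 0.03241 J
KE = E_total − PE = 0.1184 J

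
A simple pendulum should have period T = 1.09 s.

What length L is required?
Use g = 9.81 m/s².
T = 2π√(L/g) → L = g(T/2π)² = 9.81×(1.09/2π)² = 0.2952 m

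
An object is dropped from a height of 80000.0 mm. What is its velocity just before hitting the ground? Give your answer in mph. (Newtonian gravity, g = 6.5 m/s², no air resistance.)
v = √(2gh) (with unit conversion) = 72.14 mph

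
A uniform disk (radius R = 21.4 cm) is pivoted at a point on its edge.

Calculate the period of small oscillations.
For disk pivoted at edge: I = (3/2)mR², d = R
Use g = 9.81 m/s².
I/m = (3/2)R² = 0.06869 m²; d = R = 0.214 m
T = 2π√((3/2)R²/(gR)) = 2π√(3R/(2g)) = 1.137 s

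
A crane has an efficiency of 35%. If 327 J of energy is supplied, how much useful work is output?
W_out = η × W_in = 0.35 × 327 = 114.45 J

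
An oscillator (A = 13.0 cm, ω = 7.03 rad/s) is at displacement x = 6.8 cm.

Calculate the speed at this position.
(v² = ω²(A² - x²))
v = ω√(A² − x²) = 7.03×√(0.13² − 0.068²) = 0.7789 m/s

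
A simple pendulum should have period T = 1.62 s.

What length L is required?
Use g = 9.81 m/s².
T = 2π√(L/g) → L = g(T/2π)² = 9.81×(1.62/2π)² = 0.6521 m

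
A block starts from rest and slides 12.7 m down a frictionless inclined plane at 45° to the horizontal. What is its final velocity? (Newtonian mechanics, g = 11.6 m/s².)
a = g sin(θ) = 11.6 × sin(45°) = 8.2 m/s²
v = √(2ad) = √(2 × 8.2 × 12.7) = 14.43 m/s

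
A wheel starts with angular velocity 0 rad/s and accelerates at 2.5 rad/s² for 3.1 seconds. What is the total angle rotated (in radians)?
θ = ω₀t + ½αt² = 0×3.1 + ½×2.5×3.1² = 12.01 rad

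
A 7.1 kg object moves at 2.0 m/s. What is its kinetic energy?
KE = ½mv² = ½×7.1×2.0² = 14.2 J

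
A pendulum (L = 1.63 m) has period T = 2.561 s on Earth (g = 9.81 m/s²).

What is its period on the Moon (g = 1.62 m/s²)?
T = 2π√(L/g), so T_moon/T_earth = √(g_earth/g_moon)
T_moon = 2π√(1.63/1.62) = 6.303 s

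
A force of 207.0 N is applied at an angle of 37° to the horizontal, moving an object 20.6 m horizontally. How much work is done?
W = Fd cosθ = 207.0×20.6×cos(37°) = 3405.5 J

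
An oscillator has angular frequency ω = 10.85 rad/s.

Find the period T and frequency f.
T = 2π/ω = 2π/10.85 = 0.5791 s; f = ω/2π = 1.727 Hz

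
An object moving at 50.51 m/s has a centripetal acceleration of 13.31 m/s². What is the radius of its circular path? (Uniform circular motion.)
r = v²/a_c = 50.51²/13.31 = 191.68 m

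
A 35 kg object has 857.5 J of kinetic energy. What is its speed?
KE = ½mv² → v = √(2KE/m) = √(2×857.5/35) = 7.0 m/s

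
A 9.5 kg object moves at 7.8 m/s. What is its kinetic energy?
KE = ½mv² = ½×9.5×7.8² = 288.99 J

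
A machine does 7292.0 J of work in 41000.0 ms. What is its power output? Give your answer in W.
P = W/t = 7292 J / 41 s = 177.9 W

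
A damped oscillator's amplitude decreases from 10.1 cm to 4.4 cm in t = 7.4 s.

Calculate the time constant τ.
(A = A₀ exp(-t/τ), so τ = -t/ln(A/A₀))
A/A₀ = 4.4/10.1 = 0.4356; ln(A/A₀) = -0.8309
τ = −t/ln(A/A₀) = −7.4/-0.8309 = 8.906 s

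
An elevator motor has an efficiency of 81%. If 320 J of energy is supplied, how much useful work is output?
W_out = η × W_in = 0.81 × 320 = 259.2 J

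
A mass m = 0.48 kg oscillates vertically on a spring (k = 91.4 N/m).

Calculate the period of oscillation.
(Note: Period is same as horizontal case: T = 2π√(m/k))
T = 2π√(m/k) = 2π√(0.48/91.4) = 0.4553 s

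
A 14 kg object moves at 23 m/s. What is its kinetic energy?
KE = ½mv² = ½×14×23² = 3703.0 J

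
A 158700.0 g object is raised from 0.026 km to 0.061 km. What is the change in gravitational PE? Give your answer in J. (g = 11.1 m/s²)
ΔPE = mg(h₂ − h₁) = 158.7 kg × 11.1 m/s² × (61 − 26) m = 6.165e+04 J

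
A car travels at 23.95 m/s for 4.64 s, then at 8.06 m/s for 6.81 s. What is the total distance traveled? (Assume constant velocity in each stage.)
d₁ = v₁t₁ = 23.95 × 4.64 = 111.128 m
d₂ = v₂t₂ = 8.06 × 6.81 = 54.8886 m
d_total = 111.128 + 54.8886 = 166.02 m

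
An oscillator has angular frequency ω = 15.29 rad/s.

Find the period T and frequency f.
T = 2π/ω = 2π/15.29 = 0.4109 s; f = ω/2π = 2.433 Hz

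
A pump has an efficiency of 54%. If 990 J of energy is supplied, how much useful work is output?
W_out = η × W_in = 0.54 × 990 = 534.6 J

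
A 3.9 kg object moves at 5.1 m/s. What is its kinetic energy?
KE = ½mv² = ½×3.9×5.1² = 50.7195 J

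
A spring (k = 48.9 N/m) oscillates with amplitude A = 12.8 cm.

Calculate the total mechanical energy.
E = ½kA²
E = ½kA² = ½×48.9×(0.128)² = 0.4006 J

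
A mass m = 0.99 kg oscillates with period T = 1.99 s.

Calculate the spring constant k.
T = 2π√(m/k) → k = m(2π/T)² = 0.99×(2π/1.99)² = 9.869 N/m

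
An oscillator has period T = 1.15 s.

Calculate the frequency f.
f = 1/T = 1/1.15 = 0.8696 Hz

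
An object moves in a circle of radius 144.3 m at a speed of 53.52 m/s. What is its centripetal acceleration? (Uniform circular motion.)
a_c = v²/r = 53.52²/144.3 = 2864.39/144.3 = 19.85 m/s²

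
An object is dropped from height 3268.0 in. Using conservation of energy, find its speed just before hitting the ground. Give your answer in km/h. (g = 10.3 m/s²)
mgh = ½mv² → v = √(2gh) = √(2×10.3×83.01) = 41.35 m/s = 148.9 km/h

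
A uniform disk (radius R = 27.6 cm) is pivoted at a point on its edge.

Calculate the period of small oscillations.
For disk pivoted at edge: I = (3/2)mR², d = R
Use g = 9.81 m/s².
I/m = (3/2)R² = 0.1143 m²; d = R = 0.276 m
T = 2π√((3/2)R²/(gR)) = 2π√(3R/(2g)) = 1.291 s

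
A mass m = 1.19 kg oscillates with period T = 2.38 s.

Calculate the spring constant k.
T = 2π√(m/k) → k = m(2π/T)² = 1.19×(2π/2.38)² = 8.294 N/m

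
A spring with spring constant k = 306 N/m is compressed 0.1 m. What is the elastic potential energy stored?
PE = ½kx² = ½×306×0.1² = 1.53 J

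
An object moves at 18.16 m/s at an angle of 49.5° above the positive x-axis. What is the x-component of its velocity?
vₓ = v cos(θ) = 18.16 × cos(49.5°) = 11.79 m/s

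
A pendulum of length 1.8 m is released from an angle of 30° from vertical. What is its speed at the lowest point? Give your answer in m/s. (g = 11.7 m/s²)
h = L(1 − cosθ) = 1.8×(1 − cos30°) = 0.2412 m
v = √(2gh) = √(2×11.7×0.2412) = 2.376 m/s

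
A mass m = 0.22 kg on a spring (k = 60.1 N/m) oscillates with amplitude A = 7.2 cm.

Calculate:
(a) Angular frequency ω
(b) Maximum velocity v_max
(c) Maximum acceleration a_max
ω = √(k/m) = √(60.1/0.22) = 16.53 rad/s
v_max = ωA = 16.53×0.072 = 1.19 m/s
a_max = ω²A = 16.53²×0.072 = 19.67 m/s²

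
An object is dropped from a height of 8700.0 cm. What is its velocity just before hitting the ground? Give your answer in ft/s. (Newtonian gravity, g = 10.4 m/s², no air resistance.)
v = √(2gh) (with unit conversion) = 139.6 ft/s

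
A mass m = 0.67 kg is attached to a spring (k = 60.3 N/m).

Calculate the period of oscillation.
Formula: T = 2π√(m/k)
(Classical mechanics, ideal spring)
T = 2π√(m/k) = 2π√(0.67/60.3) = 0.6623 s; f = 1/T = 1.51 Hz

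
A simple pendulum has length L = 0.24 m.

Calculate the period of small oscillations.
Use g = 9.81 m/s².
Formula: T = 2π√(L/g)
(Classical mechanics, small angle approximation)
T = 2π√(L/g) = 2π√(0.24/9.81) = 0.9828 s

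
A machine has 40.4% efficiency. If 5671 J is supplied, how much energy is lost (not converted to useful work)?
W_out = η × W_in = 0.404×5671 = 2291.1 J
W_lost = W_in − W_out = 5671 − 2291.1 = 3379.9 J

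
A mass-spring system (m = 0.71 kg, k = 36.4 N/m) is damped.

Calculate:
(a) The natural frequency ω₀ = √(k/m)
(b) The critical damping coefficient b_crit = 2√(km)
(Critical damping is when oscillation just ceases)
ω₀ = √(k/m) = √(36.4/0.71) = 7.16 rad/s
b_crit = 2√(km) = 2√(36.4×0.71) = 10.17 kg/s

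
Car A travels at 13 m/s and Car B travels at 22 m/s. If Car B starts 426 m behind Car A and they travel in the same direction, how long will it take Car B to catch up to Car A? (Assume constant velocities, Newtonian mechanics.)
Relative speed: v_rel = 22 - 13 = 9 m/s
Time to catch: t = d₀/v_rel = 426/9 = 47.33 s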